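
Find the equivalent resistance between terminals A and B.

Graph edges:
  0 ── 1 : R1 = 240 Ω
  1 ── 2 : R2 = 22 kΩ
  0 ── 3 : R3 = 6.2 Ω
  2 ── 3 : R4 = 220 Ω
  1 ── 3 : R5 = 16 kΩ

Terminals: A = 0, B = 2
The network is not a plain series/parallel combination. Inject a 1 A test current into terminal A (node 0) and return it from terminal B (node 2); then R_eq = V_A / (1 A).
Nodal analysis, taking node 2 as the 0 V reference.
Current source I_test pushes 1 A into node 0 and draws it out of node 2.
KCL at each unknown node (sum of currents leaving = 0; resistances in Ω):
  Node 0: (V_0 - V_1)/240 + (V_0 - V_3)/6.2 - 1 = 0
  Node 1: (V_1 - V_0)/240 + (V_1 - 0)/22000 + (V_1 - V_3)/16000 = 0
  Node 3: (V_3 - V_0)/6.2 + (V_3 - V_1)/16000 + (V_3 - 0)/220 = 0
Collecting terms (coefficients in siemens):
  0.1655·V_0 - 0.004167·V_1 - 0.1613·V_3 = 1
  0.004275·V_1 - 0.004167·V_0 - 0.0000625·V_3 = 0
  0.1659·V_3 - 0.1613·V_0 - 0.0000625·V_1 = 0
Solving these 3 simultaneous equations (Gaussian elimination) gives:
  V_0 = 223.9 V, V_1 = 221.5 V, V_3 = 217.8 V
R_eq = V_0 / 1 A = 223.9 Ω

Final answer: 223.9 Ω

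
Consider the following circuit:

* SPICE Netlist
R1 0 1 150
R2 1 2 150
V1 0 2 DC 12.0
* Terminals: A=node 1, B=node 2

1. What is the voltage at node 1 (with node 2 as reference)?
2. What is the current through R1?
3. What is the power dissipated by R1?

Nodal analysis, taking node 2 as the 0 V reference.
Source V1 fixes V_0 = 12 V.
KCL at each unknown node (sum of currents leaving = 0; resistances in Ω):
  Node 1: (V_1 - 12)/150 + (V_1 - 0)/150 = 0
Collecting terms: 0.01333 × V_1 = 0.08  =>  V_1 = 6 V
Part 1:
  Read off the nodal solution: V_1 = 6 V
Part 2:
  I_R1 = (V_0 - V_1)/R1 = (12 - 6)/150 = 0.04 A
  Magnitude: I_R1 = 0.04 A
Part 3:
  I_R1 = (V_0 - V_1)/R1 = (12 - 6)/150 = 0.04 A
  P_R1 = I_R1² × R1 = (0.04)² × 150 = 0.24 W

Final answers:
1. V_1 = 6 V
2. I_R1 = 0.04 A
3. P_R1 = 0.24 W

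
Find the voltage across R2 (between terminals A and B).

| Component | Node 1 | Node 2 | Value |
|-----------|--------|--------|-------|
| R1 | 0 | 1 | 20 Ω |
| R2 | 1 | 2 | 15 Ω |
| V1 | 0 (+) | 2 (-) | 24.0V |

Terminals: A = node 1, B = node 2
R1 and R2 are in series across V1 (node 0 → node 1 → node 2), and the output A–B is taken across R2, so this is a voltage divider.
Series current: I = V1/(R1 + R2) = 24/(20 + 15) = 24/35 = 0.6857 A
V_R2 = I × R2 = V1 × R2/(R1 + R2) = 24 × 15/35 = 10.29 V

Final answer: 10.29 V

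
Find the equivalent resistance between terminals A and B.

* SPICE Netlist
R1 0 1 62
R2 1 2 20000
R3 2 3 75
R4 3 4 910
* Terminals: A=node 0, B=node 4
Reduce the network between node 0 (A) and node 4 (B) by series/parallel combination:
  Rs1 = R1 + R2 (series, joined only at node 1) = 62 + 20000 = 20060 Ω
  Rs2 = R3 + Rs1 (series, joined only at node 2) = 75 + 20060 = 20140 Ω
  Rs3 = R4 + Rs2 (series, joined only at node 3) = 910 + 20140 = 21050 Ω
R_eq = 21.05 kΩ

Final answer: 21.05 kΩ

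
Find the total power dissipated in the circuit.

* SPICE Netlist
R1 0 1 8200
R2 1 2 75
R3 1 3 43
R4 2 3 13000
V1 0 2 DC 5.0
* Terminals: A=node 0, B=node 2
Nodal analysis, taking node 2 as the 0 V reference.
Source V1 fixes V_0 = 5 V.
KCL at each unknown node (sum of currents leaving = 0; resistances in Ω):
  Node 1: (V_1 - 5)/8200 + (V_1 - 0)/75 + (V_1 - V_3)/43 = 0
  Node 3: (V_3 - V_1)/43 + (V_3 - 0)/13000 = 0
Collecting terms (coefficients in siemens):
  0.03671·V_1 - 0.02326·V_3 = 0.0006098
  0.02333·V_3 - 0.02326·V_1 = 0
Determinant D = (0.03671)(0.02333) - (-0.02326)(-0.02326) = 0.0003157
V_1 = [(0.0006098)(0.02333) - (-0.02326)(0)]/D = 0.04506 V
V_3 = [(0.03671)(0) - (0.0006098)(-0.02326)]/D = 0.04491 V
Power in each resistor, P = (ΔV)²/R:
  P_R1 = (5 - 0.04506)²/8200 = 0.002994 W
  P_R2 = (0.04506 - 0)²/75 = 0.00002707 W
  P_R3 = (0.04506 - 0.04491)²/43 = 0.0000000005132 W
  P_R4 = (0 - 0.04491)²/13000 = 0.0000001552 W
P_total = P_R1 + P_R2 + P_R3 + P_R4 = 0.003021 W

Final answer: 0.003021 W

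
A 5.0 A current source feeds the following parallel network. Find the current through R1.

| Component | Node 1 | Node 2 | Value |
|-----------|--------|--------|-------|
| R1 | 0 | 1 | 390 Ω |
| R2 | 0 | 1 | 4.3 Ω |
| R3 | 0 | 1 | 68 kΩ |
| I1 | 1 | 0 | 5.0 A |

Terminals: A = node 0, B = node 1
All resistors sit directly between nodes 0 and 1, so they are in parallel and share one voltage V; the full source current 5 A splits among them.
1/R_par = 1/390 + 1/4.3 + 1/68000 = 0.2351 S  =>  R_par = 4.253 Ω
V = I × R_par = 5 × 4.253 = 21.26 V
I_R1 = V/R1 = 21.26/390 = 0.05452 A

Final answer: 0.05452 A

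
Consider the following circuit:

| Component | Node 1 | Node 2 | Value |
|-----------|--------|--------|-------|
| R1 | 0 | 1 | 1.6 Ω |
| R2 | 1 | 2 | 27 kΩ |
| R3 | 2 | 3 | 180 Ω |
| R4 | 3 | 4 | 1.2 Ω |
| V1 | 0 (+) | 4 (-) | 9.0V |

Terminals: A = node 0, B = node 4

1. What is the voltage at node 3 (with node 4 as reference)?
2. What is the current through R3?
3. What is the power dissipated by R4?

Nodal analysis, taking node 4 as the 0 V reference.
Source V1 fixes V_0 = 9 V.
KCL at each unknown node (sum of currents leaving = 0; resistances in Ω):
  Node 1: (V_1 - 9)/1.6 + (V_1 - V_2)/27000 = 0
  Node 2: (V_2 - V_1)/27000 + (V_2 - V_3)/180 = 0
  Node 3: (V_3 - V_2)/180 + (V_3 - 0)/1.2 = 0
Collecting terms (coefficients in siemens):
  0.625·V_1 - 0.00003704·V_2 = 5.625
  0.005593·V_2 - 0.00003704·V_1 - 0.005556·V_3 = 0
  0.8389·V_3 - 0.005556·V_2 = 0
Solving these 3 simultaneous equations (Gaussian elimination) gives:
  V_1 = 8.999 V, V_2 = 0.05999 V, V_3 = 0.0003973 V
Part 1:
  Read off the nodal solution: V_3 = 0.0003973 V
Part 2:
  I_R3 = (V_2 - V_3)/R3 = (0.05999 - 0.0003973)/180 = 0.0003311 A
  Magnitude: I_R3 = 0.0003311 A
Part 3:
  I_R4 = (V_3 - V_4)/R4 = (0.0003973 - 0)/1.2 = 0.0003311 A
  P_R4 = I_R4² × R4 = (0.0003311)² × 1.2 = 0.0000001315 W

Final answers:
1. V_3 = 0.0003973 V
2. I_R3 = 0.0003311 A
3. P_R4 = 1.315e-07 W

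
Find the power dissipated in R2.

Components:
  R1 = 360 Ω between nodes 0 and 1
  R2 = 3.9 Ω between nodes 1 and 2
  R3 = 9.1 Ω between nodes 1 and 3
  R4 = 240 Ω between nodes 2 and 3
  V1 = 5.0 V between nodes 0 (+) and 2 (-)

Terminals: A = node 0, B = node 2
Nodal analysis, taking node 2 as the 0 V reference.
Source V1 fixes V_0 = 5 V.
KCL at each unknown node (sum of currents leaving = 0; resistances in Ω):
  Node 1: (V_1 - 5)/360 + (V_1 - 0)/3.9 + (V_1 - V_3)/9.1 = 0
  Node 3: (V_3 - V_1)/9.1 + (V_3 - 0)/240 = 0
Collecting terms (coefficients in siemens):
  0.3691·V_1 - 0.1099·V_3 = 0.01389
  0.1141·V_3 - 0.1099·V_1 = 0
Determinant D = (0.3691)(0.1141) - (-0.1099)(-0.1099) = 0.03002
V_1 = [(0.01389)(0.1141) - (-0.1099)(0)]/D = 0.05277 V
V_3 = [(0.3691)(0) - (0.01389)(-0.1099)]/D = 0.05084 V
I_R2 = (V_1 - V_2)/R2 = (0.05277 - 0)/3.9 = 0.01353 A
P_R2 = I_R2² × R2 = (0.01353)² × 3.9 = 0.000714 W

Final answer: 0.000714 W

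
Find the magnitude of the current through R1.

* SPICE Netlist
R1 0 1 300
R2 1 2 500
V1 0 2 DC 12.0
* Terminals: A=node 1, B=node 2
Nodal analysis, taking node 2 as the 0 V reference.
Source V1 fixes V_0 = 12 V.
KCL at each unknown node (sum of currents leaving = 0; resistances in Ω):
  Node 1: (V_1 - 12)/300 + (V_1 - 0)/500 = 0
Collecting terms: 0.005333 × V_1 = 0.04  =>  V_1 = 7.5 V
I_R1 = (V_0 - V_1)/R1 = (12 - 7.5)/300 = 0.015 A
|I_R1| = 0.015 A

Final answer: |I_R1| = 0.015 A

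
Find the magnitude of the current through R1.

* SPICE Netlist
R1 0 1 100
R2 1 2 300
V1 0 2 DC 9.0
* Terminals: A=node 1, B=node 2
Nodal analysis, taking node 2 as the 0 V reference.
Source V1 fixes V_0 = 9 V.
KCL at each unknown node (sum of currents leaving = 0; resistances in Ω):
  Node 1: (V_1 - 9)/100 + (V_1 - 0)/300 = 0
Collecting terms: 0.01333 × V_1 = 0.09  =>  V_1 = 6.75 V
I_R1 = (V_0 - V_1)/R1 = (9 - 6.75)/100 = 0.0225 A
|I_R1| = 0.0225 A

Final answer: |I_R1| = 0.0225 A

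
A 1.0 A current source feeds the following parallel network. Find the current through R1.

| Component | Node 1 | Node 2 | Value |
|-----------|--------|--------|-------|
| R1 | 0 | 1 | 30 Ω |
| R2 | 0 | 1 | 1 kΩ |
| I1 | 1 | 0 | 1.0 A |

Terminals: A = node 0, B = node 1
All resistors sit directly between nodes 0 and 1, so they are in parallel and share one voltage V; the full source current 1 A splits among them.
1/R_par = 1/30 + 1/1000 = 0.03433 S  =>  R_par = 29.13 Ω
V = I × R_par = 1 × 29.13 = 29.13 V
I_R1 = V/R1 = 29.13/30 = 0.9709 A

Final answer: 0.9709 A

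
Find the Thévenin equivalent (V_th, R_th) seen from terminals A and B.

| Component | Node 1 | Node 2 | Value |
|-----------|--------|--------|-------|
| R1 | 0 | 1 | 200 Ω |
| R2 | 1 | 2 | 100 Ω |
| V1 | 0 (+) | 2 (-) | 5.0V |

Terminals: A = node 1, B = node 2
Step 1 — V_th is the open-circuit voltage V_A - V_B (nothing connected across the terminals).
Nodal analysis, taking node 2 as the 0 V reference.
Source V1 fixes V_0 = 5 V.
KCL at each unknown node (sum of currents leaving = 0; resistances in Ω):
  Node 1: (V_1 - 5)/200 + (V_1 - 0)/100 = 0
Collecting terms: 0.015 × V_1 = 0.025  =>  V_1 = 1.667 V
V_th = V_1 - V_2 = 1.667 - 0 = 1.667 V
Step 2 — R_th: zero the source — replace V1 by a short circuit (node 2 merges into node 0) — and find the resistance seen between A (node 1) and B (node 0).
Reduce the network between node 1 (A) and node 0 (B) by series/parallel combination:
  Rp1 = R1 ‖ R2 (parallel, both between nodes 0 and 1) = 1/(1/200 + 1/100) = 66.67 Ω
R_th = 66.67 Ω

Final answer: V_th = 1.667 V, R_th = 66.67 Ω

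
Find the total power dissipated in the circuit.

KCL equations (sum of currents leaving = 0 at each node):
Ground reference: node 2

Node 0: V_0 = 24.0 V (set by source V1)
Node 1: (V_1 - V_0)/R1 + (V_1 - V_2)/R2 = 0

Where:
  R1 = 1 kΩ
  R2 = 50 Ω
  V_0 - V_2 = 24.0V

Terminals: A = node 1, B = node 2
Nodal analysis, taking node 2 as the 0 V reference.
Source V1 fixes V_0 = 24 V.
KCL at each unknown node (sum of currents leaving = 0; resistances in Ω):
  Node 1: (V_1 - 24)/1000 + (V_1 - 0)/50 = 0
Collecting terms: 0.021 × V_1 = 0.024  =>  V_1 = 1.143 V
Power in each resistor, P = (ΔV)²/R:
  P_R1 = (24 - 1.143)²/1000 = 0.5224 W
  P_R2 = (1.143 - 0)²/50 = 0.02612 W
P_total = P_R1 + P_R2 = 0.5486 W

Final answer: 0.5486 W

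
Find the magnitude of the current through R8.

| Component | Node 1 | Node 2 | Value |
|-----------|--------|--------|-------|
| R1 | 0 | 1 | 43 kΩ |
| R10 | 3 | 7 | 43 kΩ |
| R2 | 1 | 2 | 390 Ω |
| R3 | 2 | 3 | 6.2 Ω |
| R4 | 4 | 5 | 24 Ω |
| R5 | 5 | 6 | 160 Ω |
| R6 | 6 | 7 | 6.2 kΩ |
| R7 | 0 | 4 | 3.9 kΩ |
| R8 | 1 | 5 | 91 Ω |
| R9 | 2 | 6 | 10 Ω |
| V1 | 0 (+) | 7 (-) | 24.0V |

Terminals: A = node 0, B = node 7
Nodal analysis, taking node 7 as the 0 V reference.
Source V1 fixes V_0 = 24 V.
KCL at each unknown node (sum of currents leaving = 0; resistances in Ω):
  Node 1: (V_1 - 24)/43000 + (V_1 - V_2)/390 + (V_1 - V_5)/91 = 0
  Node 2: (V_2 - V_1)/390 + (V_2 - V_3)/6.2 + (V_2 - V_6)/10 = 0
  Node 3: (V_3 - V_2)/6.2 + (V_3 - 0)/43000 = 0
  Node 4: (V_4 - V_5)/24 + (V_4 - 24)/3900 = 0
  Node 5: (V_5 - V_4)/24 + (V_5 - V_6)/160 + (V_5 - V_1)/91 = 0
  Node 6: (V_6 - V_5)/160 + (V_6 - 0)/6200 + (V_6 - V_2)/10 = 0
Collecting terms (coefficients in siemens):
  0.01358·V_1 - 0.002564·V_2 - 0.01099·V_5 = 0.0005581
  0.2639·V_2 - 0.002564·V_1 - 0.1613·V_3 - 0.1·V_6 = 0
  0.1613·V_3 - 0.1613·V_2 = 0
  0.04192·V_4 - 0.04167·V_5 = 0.006154
  0.05891·V_5 - 0.01099·V_1 - 0.04167·V_4 - 0.00625·V_6 = 0
  0.1064·V_6 - 0.1·V_2 - 0.00625·V_5 = 0
Solving these 6 simultaneous equations (Gaussian elimination) gives:
  V_1 = 14.51 V, V_2 = 14.24 V, V_3 = 14.24 V, V_4 = 14.61 V
  V_5 = 14.55 V, V_6 = 14.24 V
I_R8 = (V_1 - V_5)/R8 = (14.51 - 14.55)/91 = -0.0004612 A
|I_R8| = 0.0004612 A

Final answer: |I_R8| = 0.0004612 A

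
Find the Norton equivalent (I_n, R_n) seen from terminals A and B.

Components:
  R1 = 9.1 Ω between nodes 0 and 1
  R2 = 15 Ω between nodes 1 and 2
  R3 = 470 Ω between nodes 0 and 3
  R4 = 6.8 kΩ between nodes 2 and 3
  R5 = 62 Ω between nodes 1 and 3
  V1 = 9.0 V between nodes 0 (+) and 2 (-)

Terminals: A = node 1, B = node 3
Find the Thévenin equivalent first; then I_n = V_th/R_th and R_n = R_th.
Step 1 — V_th is the open-circuit voltage V_A - V_B (nothing connected across the terminals).
Nodal analysis, taking node 2 as the 0 V reference.
Source V1 fixes V_0 = 9 V.
KCL at each unknown node (sum of currents leaving = 0; resistances in Ω):
  Node 1: (V_1 - 9)/9.1 + (V_1 - 0)/15 + (V_1 - V_3)/62 = 0
  Node 3: (V_3 - 9)/470 + (V_3 - 0)/6800 + (V_3 - V_1)/62 = 0
Collecting terms (coefficients in siemens):
  0.1927·V_1 - 0.01613·V_3 = 0.989
  0.0184·V_3 - 0.01613·V_1 = 0.01915
Determinant D = (0.1927)(0.0184) - (-0.01613)(-0.01613) = 0.003286
V_1 = [(0.989)(0.0184) - (-0.01613)(0.01915)]/D = 5.633 V
V_3 = [(0.1927)(0.01915) - (0.989)(-0.01613)]/D = 5.977 V
V_th = V_1 - V_3 = 5.633 - 5.977 = -0.3442 V
Step 2 — R_th: zero the source — replace V1 by a short circuit (node 2 merges into node 0) — and find the resistance seen between A (node 1) and B (node 3).
Reduce the network between node 1 (A) and node 3 (B) by series/parallel combination:
  Rp1 = R1 ‖ R2 (parallel, both between nodes 0 and 1) = 1/(1/9.1 + 1/15) = 5.664 Ω
  Rp2 = R3 ‖ R4 (parallel, both between nodes 0 and 3) = 1/(1/470 + 1/6800) = 439.6 Ω
  Rs1 = Rp1 + Rp2 (series, joined only at node 0) = 5.664 + 439.6 = 445.3 Ω
  Rp3 = R5 ‖ Rs1 (parallel, both between nodes 1 and 3) = 1/(1/62 + 1/445.3) = 54.42 Ω
R_th = 54.42 Ω
I_n = V_th/R_th = -0.3442/54.42 = -0.006325 A, and R_n = R_th = 54.42 Ω

Final answer: I_n = -0.006325 A, R_n = 54.42 Ω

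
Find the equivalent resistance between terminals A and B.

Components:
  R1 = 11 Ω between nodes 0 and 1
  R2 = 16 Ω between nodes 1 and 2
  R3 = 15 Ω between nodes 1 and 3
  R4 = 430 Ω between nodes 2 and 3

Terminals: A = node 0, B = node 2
Reduce the network between node 0 (A) and node 2 (B) by series/parallel combination:
  Rs1 = R3 + R4 (series, joined only at node 3) = 15 + 430 = 445 Ω
  Rp1 = R2 ‖ Rs1 (parallel, both between nodes 1 and 2) = 1/(1/16 + 1/445) = 15.44 Ω
  Rs2 = R1 + Rp1 (series, joined only at node 1) = 11 + 15.44 = 26.44 Ω
R_eq = 26.44 Ω

Final answer: 26.44 Ω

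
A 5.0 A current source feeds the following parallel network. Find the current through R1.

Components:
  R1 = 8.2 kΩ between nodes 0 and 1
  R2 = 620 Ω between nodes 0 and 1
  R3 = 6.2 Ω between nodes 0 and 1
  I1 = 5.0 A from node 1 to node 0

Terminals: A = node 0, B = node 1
All resistors sit directly between nodes 0 and 1, so they are in parallel and share one voltage V; the full source current 5 A splits among them.
1/R_par = 1/8200 + 1/620 + 1/6.2 = 0.163 S  =>  R_par = 6.134 Ω
V = I × R_par = 5 × 6.134 = 30.67 V
I_R1 = V/R1 = 30.67/8200 = 0.00374 A

Final answer: 0.00374 A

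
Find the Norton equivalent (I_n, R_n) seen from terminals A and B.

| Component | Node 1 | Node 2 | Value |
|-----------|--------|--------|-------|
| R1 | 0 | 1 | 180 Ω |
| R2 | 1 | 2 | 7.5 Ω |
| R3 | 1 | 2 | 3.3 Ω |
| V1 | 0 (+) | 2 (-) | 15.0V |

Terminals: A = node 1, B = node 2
Find the Thévenin equivalent first; then I_n = V_th/R_th and R_n = R_th.
Step 1 — V_th is the open-circuit voltage V_A - V_B (nothing connected across the terminals).
Nodal analysis, taking node 2 as the 0 V reference.
Source V1 fixes V_0 = 15 V.
KCL at each unknown node (sum of currents leaving = 0; resistances in Ω):
  Node 1: (V_1 - 15)/180 + (V_1 - 0)/7.5 + (V_1 - 0)/3.3 = 0
Collecting terms: 0.4419 × V_1 = 0.08333  =>  V_1 = 0.1886 V
V_th = V_1 - V_2 = 0.1886 - 0 = 0.1886 V
Step 2 — R_th: zero the source — replace V1 by a short circuit (node 2 merges into node 0) — and find the resistance seen between A (node 1) and B (node 0).
Reduce the network between node 1 (A) and node 0 (B) by series/parallel combination:
  Rp1 = R1 ‖ R2 ‖ R3 (parallel, all between nodes 0 and 1) = 1/(1/180 + 1/7.5 + 1/3.3) = 2.263 Ω
R_th = 2.263 Ω
I_n = V_th/R_th = 0.1886/2.263 = 0.08333 A, and R_n = R_th = 2.263 Ω

Final answer: I_n = 0.08333 A, R_n = 2.263 Ω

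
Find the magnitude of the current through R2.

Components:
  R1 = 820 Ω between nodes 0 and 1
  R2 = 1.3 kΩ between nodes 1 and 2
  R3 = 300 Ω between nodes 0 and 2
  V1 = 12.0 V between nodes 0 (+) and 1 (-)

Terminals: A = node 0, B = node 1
Nodal analysis, taking node 1 as the 0 V reference.
Source V1 fixes V_0 = 12 V.
KCL at each unknown node (sum of currents leaving = 0; resistances in Ω):
  Node 2: (V_2 - 0)/1300 + (V_2 - 12)/300 = 0
Collecting terms: 0.004103 × V_2 = 0.04  =>  V_2 = 9.75 V
I_R2 = (V_1 - V_2)/R2 = (0 - 9.75)/1300 = -0.0075 A
|I_R2| = 0.0075 A

Final answer: |I_R2| = 0.0075 A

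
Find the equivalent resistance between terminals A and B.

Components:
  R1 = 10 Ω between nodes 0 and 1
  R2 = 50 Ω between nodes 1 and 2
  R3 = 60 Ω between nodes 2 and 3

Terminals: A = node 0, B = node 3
Reduce the network between node 0 (A) and node 3 (B) by series/parallel combination:
  Rs1 = R1 + R2 (series, joined only at node 1) = 10 + 50 = 60 Ω
  Rs2 = R3 + Rs1 (series, joined only at node 2) = 60 + 60 = 120 Ω
R_eq = 120 Ω

Final answer: 120 Ω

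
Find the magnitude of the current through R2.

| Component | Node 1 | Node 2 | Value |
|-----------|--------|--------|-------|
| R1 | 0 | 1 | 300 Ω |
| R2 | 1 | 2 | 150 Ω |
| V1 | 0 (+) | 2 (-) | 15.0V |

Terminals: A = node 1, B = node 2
Nodal analysis, taking node 2 as the 0 V reference.
Source V1 fixes V_0 = 15 V.
KCL at each unknown node (sum of currents leaving = 0; resistances in Ω):
  Node 1: (V_1 - 15)/300 + (V_1 - 0)/150 = 0
Collecting terms: 0.01 × V_1 = 0.05  =>  V_1 = 5 V
I_R2 = (V_1 - V_2)/R2 = (5 - 0)/150 = 0.03333 A
|I_R2| = 0.03333 A

Final answer: |I_R2| = 0.03333 A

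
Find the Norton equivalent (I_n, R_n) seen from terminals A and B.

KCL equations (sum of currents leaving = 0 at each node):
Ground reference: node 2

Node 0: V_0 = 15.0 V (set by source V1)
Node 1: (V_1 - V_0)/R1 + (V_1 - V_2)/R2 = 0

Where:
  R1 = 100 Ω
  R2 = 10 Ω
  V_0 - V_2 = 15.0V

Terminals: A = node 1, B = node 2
Find the Thévenin equivalent first; then I_n = V_th/R_th and R_n = R_th.
Step 1 — V_th is the open-circuit voltage V_A - V_B (nothing connected across the terminals).
Nodal analysis, taking node 2 as the 0 V reference.
Source V1 fixes V_0 = 15 V.
KCL at each unknown node (sum of currents leaving = 0; resistances in Ω):
  Node 1: (V_1 - 15)/100 + (V_1 - 0)/10 = 0
Collecting terms: 0.11 × V_1 = 0.15  =>  V_1 = 1.364 V
V_th = V_1 - V_2 = 1.364 - 0 = 1.364 V
Step 2 — R_th: zero the source — replace V1 by a short circuit (node 2 merges into node 0) — and find the resistance seen between A (node 1) and B (node 0).
Reduce the network between node 1 (A) and node 0 (B) by series/parallel combination:
  Rp1 = R1 ‖ R2 (parallel, both between nodes 0 and 1) = 1/(1/100 + 1/10) = 9.091 Ω
R_th = 9.091 Ω
I_n = V_th/R_th = 1.364/9.091 = 0.15 A, and R_n = R_th = 9.091 Ω

Final answer: I_n = 0.15 A, R_n = 9.091 Ω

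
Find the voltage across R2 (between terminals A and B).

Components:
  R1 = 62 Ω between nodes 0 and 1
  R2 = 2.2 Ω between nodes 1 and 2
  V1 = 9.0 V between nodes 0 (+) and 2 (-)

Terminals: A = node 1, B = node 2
R1 and R2 are in series across V1 (node 0 → node 1 → node 2), and the output A–B is taken across R2, so this is a voltage divider.
Series current: I = V1/(R1 + R2) = 9/(62 + 2.2) = 9/64.2 = 0.1402 A
V_R2 = I × R2 = V1 × R2/(R1 + R2) = 9 × 2.2/64.2 = 0.3084 V

Final answer: 0.3084 V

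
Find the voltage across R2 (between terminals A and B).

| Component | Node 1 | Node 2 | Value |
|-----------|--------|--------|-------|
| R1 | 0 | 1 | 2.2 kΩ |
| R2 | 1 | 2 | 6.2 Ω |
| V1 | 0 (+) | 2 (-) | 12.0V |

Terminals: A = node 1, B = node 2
R1 and R2 are in series across V1 (node 0 → node 1 → node 2), and the output A–B is taken across R2, so this is a voltage divider.
Series current: I = V1/(R1 + R2) = 12/(2200 + 6.2) = 12/2206 = 0.005439 A
V_R2 = I × R2 = V1 × R2/(R1 + R2) = 12 × 6.2/2206 = 0.03372 V

Final answer: 0.03372 V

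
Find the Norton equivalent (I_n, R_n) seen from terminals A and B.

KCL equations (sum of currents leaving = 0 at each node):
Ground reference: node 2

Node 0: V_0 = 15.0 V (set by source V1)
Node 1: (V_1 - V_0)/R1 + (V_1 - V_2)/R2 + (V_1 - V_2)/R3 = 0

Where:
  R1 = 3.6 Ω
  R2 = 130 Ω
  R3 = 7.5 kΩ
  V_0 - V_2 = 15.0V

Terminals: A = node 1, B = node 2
Find the Thévenin equivalent first; then I_n = V_th/R_th and R_n = R_th.
Step 1 — V_th is the open-circuit voltage V_A - V_B (nothing connected across the terminals).
Nodal analysis, taking node 2 as the 0 V reference.
Source V1 fixes V_0 = 15 V.
KCL at each unknown node (sum of currents leaving = 0; resistances in Ω):
  Node 1: (V_1 - 15)/3.6 + (V_1 - 0)/130 + (V_1 - 0)/7500 = 0
Collecting terms: 0.2856 × V_1 = 4.167  =>  V_1 = 14.59 V
V_th = V_1 - V_2 = 14.59 - 0 = 14.59 V
Step 2 — R_th: zero the source — replace V1 by a short circuit (node 2 merges into node 0) — and find the resistance seen between A (node 1) and B (node 0).
Reduce the network between node 1 (A) and node 0 (B) by series/parallel combination:
  Rp1 = R1 ‖ R2 ‖ R3 (parallel, all between nodes 0 and 1) = 1/(1/3.6 + 1/130 + 1/7500) = 3.501 Ω
R_th = 3.501 Ω
I_n = V_th/R_th = 14.59/3.501 = 4.167 A, and R_n = R_th = 3.501 Ω

Final answer: I_n = 4.167 A, R_n = 3.501 Ω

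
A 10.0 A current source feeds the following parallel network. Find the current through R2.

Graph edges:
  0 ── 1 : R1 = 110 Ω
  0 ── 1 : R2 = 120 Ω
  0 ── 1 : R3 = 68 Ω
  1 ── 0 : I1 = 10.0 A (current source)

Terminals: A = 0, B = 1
All resistors sit directly between nodes 0 and 1, so they are in parallel and share one voltage V; the full source current 10 A splits among them.
1/R_par = 1/110 + 1/120 + 1/68 = 0.03213 S  =>  R_par = 31.12 Ω
V = I × R_par = 10 × 31.12 = 311.2 V
I_R2 = V/R2 = 311.2/120 = 2.594 A

Final answer: 2.594 A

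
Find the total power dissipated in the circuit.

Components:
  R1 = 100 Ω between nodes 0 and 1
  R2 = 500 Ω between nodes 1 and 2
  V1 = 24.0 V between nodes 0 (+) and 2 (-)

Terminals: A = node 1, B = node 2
Nodal analysis, taking node 2 as the 0 V reference.
Source V1 fixes V_0 = 24 V.
KCL at each unknown node (sum of currents leaving = 0; resistances in Ω):
  Node 1: (V_1 - 24)/100 + (V_1 - 0)/500 = 0
Collecting terms: 0.012 × V_1 = 0.24  =>  V_1 = 20 V
Power in each resistor, P = (ΔV)²/R:
  P_R1 = (24 - 20)²/100 = 0.16 W
  P_R2 = (20 - 0)²/500 = 0.8 W
P_total = P_R1 + P_R2 = 0.96 W

Final answer: 0.96 W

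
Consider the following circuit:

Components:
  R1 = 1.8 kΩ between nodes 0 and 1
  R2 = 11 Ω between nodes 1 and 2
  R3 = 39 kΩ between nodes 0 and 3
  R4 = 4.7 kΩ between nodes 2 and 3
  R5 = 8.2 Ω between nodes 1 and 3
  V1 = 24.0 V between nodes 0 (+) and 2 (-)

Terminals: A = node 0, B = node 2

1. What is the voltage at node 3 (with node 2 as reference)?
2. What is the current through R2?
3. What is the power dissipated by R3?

Nodal analysis, taking node 2 as the 0 V reference.
Source V1 fixes V_0 = 24 V.
KCL at each unknown node (sum of currents leaving = 0; resistances in Ω):
  Node 1: (V_1 - 24)/1800 + (V_1 - 0)/11 + (V_1 - V_3)/8.2 = 0
  Node 3: (V_3 - 24)/39000 + (V_3 - 0)/4700 + (V_3 - V_1)/8.2 = 0
Collecting terms (coefficients in siemens):
  0.2134·V_1 - 0.122·V_3 = 0.01333
  0.1222·V_3 - 0.122·V_1 = 0.0006154
Determinant D = (0.2134)(0.1222) - (-0.122)(-0.122) = 0.01121
V_1 = [(0.01333)(0.1222) - (-0.122)(0.0006154)]/D = 0.1521 V
V_3 = [(0.2134)(0.0006154) - (0.01333)(-0.122)]/D = 0.1568 V
Part 1:
  Read off the nodal solution: V_3 = 0.1568 V
Part 2:
  I_R2 = (V_1 - V_2)/R2 = (0.1521 - 0)/11 = 0.01383 A
  Magnitude: I_R2 = 0.01383 A
Part 3:
  I_R3 = (V_0 - V_3)/R3 = (24 - 0.1568)/39000 = 0.0006114 A
  P_R3 = I_R3² × R3 = (0.0006114)² × 39000 = 0.01458 W

Final answers:
1. V_3 = 0.1568 V
2. I_R2 = 0.01383 A
3. P_R3 = 0.01458 W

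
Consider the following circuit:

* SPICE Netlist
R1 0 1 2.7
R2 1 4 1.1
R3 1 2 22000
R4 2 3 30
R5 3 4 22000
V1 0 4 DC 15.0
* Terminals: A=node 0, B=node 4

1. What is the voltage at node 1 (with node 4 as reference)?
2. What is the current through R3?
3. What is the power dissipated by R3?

Nodal analysis, taking node 4 as the 0 V reference.
Source V1 fixes V_0 = 15 V.
KCL at each unknown node (sum of currents leaving = 0; resistances in Ω):
  Node 1: (V_1 - 15)/2.7 + (V_1 - 0)/1.1 + (V_1 - V_2)/22000 = 0
  Node 2: (V_2 - V_1)/22000 + (V_2 - V_3)/30 = 0
  Node 3: (V_3 - V_2)/30 + (V_3 - 0)/22000 = 0
Collecting terms (coefficients in siemens):
  1.28·V_1 - 0.00004545·V_2 = 5.556
  0.03338·V_2 - 0.00004545·V_1 - 0.03333·V_3 = 0
  0.03338·V_3 - 0.03333·V_2 = 0
Solving these 3 simultaneous equations (Gaussian elimination) gives:
  V_1 = 4.342 V, V_2 = 2.172 V, V_3 = 2.17 V
Part 1:
  Read off the nodal solution: V_1 = 4.342 V
Part 2:
  I_R3 = (V_1 - V_2)/R3 = (4.342 - 2.172)/22000 = 0.00009862 A
  Magnitude: I_R3 = 0.00009862 A
Part 3:
  I_R3 = (V_1 - V_2)/R3 = (4.342 - 2.172)/22000 = 0.00009862 A
  P_R3 = I_R3² × R3 = (0.00009862)² × 22000 = 0.0002139 W

Final answers:
1. V_1 = 4.342 V
2. I_R3 = 9.862e-05 A
3. P_R3 = 0.0002139 W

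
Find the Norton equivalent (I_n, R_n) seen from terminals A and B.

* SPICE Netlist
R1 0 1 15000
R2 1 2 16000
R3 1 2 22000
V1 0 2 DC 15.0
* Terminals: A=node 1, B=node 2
Find the Thévenin equivalent first; then I_n = V_th/R_th and R_n = R_th.
Step 1 — V_th is the open-circuit voltage V_A - V_B (nothing connected across the terminals).
Nodal analysis, taking node 2 as the 0 V reference.
Source V1 fixes V_0 = 15 V.
KCL at each unknown node (sum of currents leaving = 0; resistances in Ω):
  Node 1: (V_1 - 15)/15000 + (V_1 - 0)/16000 + (V_1 - 0)/22000 = 0
Collecting terms: 0.0001746 × V_1 = 0.001  =>  V_1 = 5.727 V
V_th = V_1 - V_2 = 5.727 - 0 = 5.727 V
Step 2 — R_th: zero the source — replace V1 by a short circuit (node 2 merges into node 0) — and find the resistance seen between A (node 1) and B (node 0).
Reduce the network between node 1 (A) and node 0 (B) by series/parallel combination:
  Rp1 = R1 ‖ R2 ‖ R3 (parallel, all between nodes 0 and 1) = 1/(1/15000 + 1/16000 + 1/22000) = 5727 Ω
R_th = 5.727 kΩ
I_n = V_th/R_th = 5.727/5727 = 0.001 A, and R_n = R_th = 5.727 kΩ

Final answer: I_n = 0.001 A, R_n = 5.727 kΩ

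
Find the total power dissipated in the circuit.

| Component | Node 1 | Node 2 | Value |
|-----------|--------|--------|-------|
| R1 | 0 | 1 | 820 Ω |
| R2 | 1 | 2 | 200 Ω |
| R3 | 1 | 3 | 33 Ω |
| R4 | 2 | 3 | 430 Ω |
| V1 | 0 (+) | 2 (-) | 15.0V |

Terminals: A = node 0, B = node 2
Nodal analysis, taking node 2 as the 0 V reference.
Source V1 fixes V_0 = 15 V.
KCL at each unknown node (sum of currents leaving = 0; resistances in Ω):
  Node 1: (V_1 - 15)/820 + (V_1 - 0)/200 + (V_1 - V_3)/33 = 0
  Node 3: (V_3 - V_1)/33 + (V_3 - 0)/430 = 0
Collecting terms (coefficients in siemens):
  0.03652·V_1 - 0.0303·V_3 = 0.01829
  0.03263·V_3 - 0.0303·V_1 = 0
Determinant D = (0.03652)(0.03263) - (-0.0303)(-0.0303) = 0.0002734
V_1 = [(0.01829)(0.03263) - (-0.0303)(0)]/D = 2.183 V
V_3 = [(0.03652)(0) - (0.01829)(-0.0303)]/D = 2.027 V
Power in each resistor, P = (ΔV)²/R:
  P_R1 = (15 - 2.183)²/820 = 0.2003 W
  P_R2 = (2.183 - 0)²/200 = 0.02383 W
  P_R3 = (2.183 - 2.027)²/33 = 0.0007336 W
  P_R4 = (0 - 2.027)²/430 = 0.00956 W
P_total = P_R1 + P_R2 + P_R3 + P_R4 = 0.2345 W

Final answer: 0.2345 W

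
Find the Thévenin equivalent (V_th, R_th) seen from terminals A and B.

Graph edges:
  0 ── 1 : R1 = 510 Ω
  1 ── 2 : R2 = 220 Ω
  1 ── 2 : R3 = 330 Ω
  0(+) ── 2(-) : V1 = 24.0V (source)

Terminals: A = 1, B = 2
Step 1 — V_th is the open-circuit voltage V_A - V_B (nothing connected across the terminals).
Nodal analysis, taking node 2 as the 0 V reference.
Source V1 fixes V_0 = 24 V.
KCL at each unknown node (sum of currents leaving = 0; resistances in Ω):
  Node 1: (V_1 - 24)/510 + (V_1 - 0)/220 + (V_1 - 0)/330 = 0
Collecting terms: 0.009537 × V_1 = 0.04706  =>  V_1 = 4.935 V
V_th = V_1 - V_2 = 4.935 - 0 = 4.935 V
Step 2 — R_th: zero the source — replace V1 by a short circuit (node 2 merges into node 0) — and find the resistance seen between A (node 1) and B (node 0).
Reduce the network between node 1 (A) and node 0 (B) by series/parallel combination:
  Rp1 = R1 ‖ R2 ‖ R3 (parallel, all between nodes 0 and 1) = 1/(1/510 + 1/220 + 1/330) = 104.9 Ω
R_th = 104.9 Ω

Final answer: V_th = 4.935 V, R_th = 104.9 Ω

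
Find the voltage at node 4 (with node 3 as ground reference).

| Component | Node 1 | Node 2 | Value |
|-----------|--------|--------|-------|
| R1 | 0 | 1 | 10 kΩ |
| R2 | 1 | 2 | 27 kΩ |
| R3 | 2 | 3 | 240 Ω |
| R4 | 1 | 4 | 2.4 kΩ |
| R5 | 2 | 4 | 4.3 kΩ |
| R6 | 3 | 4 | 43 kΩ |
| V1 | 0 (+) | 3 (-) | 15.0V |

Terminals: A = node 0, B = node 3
Nodal analysis, taking node 3 as the 0 V reference.
Source V1 fixes V_0 = 15 V.
KCL at each unknown node (sum of currents leaving = 0; resistances in Ω):
  Node 1: (V_1 - 15)/10000 + (V_1 - V_2)/27000 + (V_1 - V_4)/2400 = 0
  Node 2: (V_2 - V_1)/27000 + (V_2 - 0)/240 + (V_2 - V_4)/4300 = 0
  Node 4: (V_4 - V_1)/2400 + (V_4 - V_2)/4300 + (V_4 - 0)/43000 = 0
Collecting terms (coefficients in siemens):
  0.0005537·V_1 - 0.00003704·V_2 - 0.0004167·V_4 = 0.0015
  0.004436·V_2 - 0.00003704·V_1 - 0.0002326·V_4 = 0
  0.0006725·V_4 - 0.0004167·V_1 - 0.0002326·V_2 = 0
Solving these 3 simultaneous equations (Gaussian elimination) gives:
  V_1 = 5.208 V, V_2 = 0.2166 V, V_4 = 3.302 V
The requested potential is V_4 = 3.302 V.

Final answer: V_4 = 3.302 V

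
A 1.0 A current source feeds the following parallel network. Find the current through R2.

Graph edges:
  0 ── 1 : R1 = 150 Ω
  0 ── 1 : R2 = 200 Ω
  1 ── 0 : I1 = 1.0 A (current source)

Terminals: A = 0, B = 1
All resistors sit directly between nodes 0 and 1, so they are in parallel and share one voltage V; the full source current 1 A splits among them.
1/R_par = 1/150 + 1/200 = 0.01167 S  =>  R_par = 85.71 Ω
V = I × R_par = 1 × 85.71 = 85.71 V
I_R2 = V/R2 = 85.71/200 = 0.4286 A

Final answer: 0.4286 A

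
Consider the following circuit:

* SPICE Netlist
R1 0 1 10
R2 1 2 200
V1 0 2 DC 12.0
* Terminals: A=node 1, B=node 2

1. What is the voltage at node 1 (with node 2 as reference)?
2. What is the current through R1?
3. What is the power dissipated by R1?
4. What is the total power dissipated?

Nodal analysis, taking node 2 as the 0 V reference.
Source V1 fixes V_0 = 12 V.
KCL at each unknown node (sum of currents leaving = 0; resistances in Ω):
  Node 1: (V_1 - 12)/10 + (V_1 - 0)/200 = 0
Collecting terms: 0.105 × V_1 = 1.2  =>  V_1 = 11.43 V
Part 1:
  Read off the nodal solution: V_1 = 11.43 V
Part 2:
  I_R1 = (V_0 - V_1)/R1 = (12 - 11.43)/10 = 0.05714 A
  Magnitude: I_R1 = 0.05714 A
Part 3:
  I_R1 = (V_0 - V_1)/R1 = (12 - 11.43)/10 = 0.05714 A
  P_R1 = I_R1² × R1 = (0.05714)² × 10 = 0.03265 W
Part 4:
  Power in each resistor, P = (ΔV)²/R:
    P_R1 = (12 - 11.43)²/10 = 0.03265 W
    P_R2 = (11.43 - 0)²/200 = 0.6531 W
  P_total = P_R1 + P_R2 = 0.6857 W

Final answers:
1. V_1 = 11.43 V
2. I_R1 = 0.05714 A
3. P_R1 = 0.03265 W
4. P_total = 0.6857 W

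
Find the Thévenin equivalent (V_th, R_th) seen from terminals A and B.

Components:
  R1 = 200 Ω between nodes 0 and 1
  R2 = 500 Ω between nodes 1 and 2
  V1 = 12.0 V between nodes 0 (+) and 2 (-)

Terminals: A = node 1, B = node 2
Step 1 — V_th is the open-circuit voltage V_A - V_B (nothing connected across the terminals).
Nodal analysis, taking node 2 as the 0 V reference.
Source V1 fixes V_0 = 12 V.
KCL at each unknown node (sum of currents leaving = 0; resistances in Ω):
  Node 1: (V_1 - 12)/200 + (V_1 - 0)/500 = 0
Collecting terms: 0.007 × V_1 = 0.06  =>  V_1 = 8.571 V
V_th = V_1 - V_2 = 8.571 - 0 = 8.571 V
Step 2 — R_th: zero the source — replace V1 by a short circuit (node 2 merges into node 0) — and find the resistance seen between A (node 1) and B (node 0).
Reduce the network between node 1 (A) and node 0 (B) by series/parallel combination:
  Rp1 = R1 ‖ R2 (parallel, both between nodes 0 and 1) = 1/(1/200 + 1/500) = 142.9 Ω
R_th = 142.9 Ω

Final answer: V_th = 8.571 V, R_th = 142.9 Ω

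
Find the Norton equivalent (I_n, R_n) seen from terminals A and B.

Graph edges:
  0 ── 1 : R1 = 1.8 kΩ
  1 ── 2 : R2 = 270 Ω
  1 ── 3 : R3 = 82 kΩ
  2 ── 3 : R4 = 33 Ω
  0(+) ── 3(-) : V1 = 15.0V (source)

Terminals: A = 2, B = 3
Find the Thévenin equivalent first; then I_n = V_th/R_th and R_n = R_th.
Step 1 — V_th is the open-circuit voltage V_A - V_B (nothing connected across the terminals).
Nodal analysis, taking node 3 as the 0 V reference.
Source V1 fixes V_0 = 15 V.
KCL at each unknown node (sum of currents leaving = 0; resistances in Ω):
  Node 1: (V_1 - 15)/1800 + (V_1 - V_2)/270 + (V_1 - 0)/82000 = 0
  Node 2: (V_2 - V_1)/270 + (V_2 - 0)/33 = 0
Collecting terms (coefficients in siemens):
  0.004271·V_1 - 0.003704·V_2 = 0.008333
  0.03401·V_2 - 0.003704·V_1 = 0
Determinant D = (0.004271)(0.03401) - (-0.003704)(-0.003704) = 0.0001315
V_1 = [(0.008333)(0.03401) - (-0.003704)(0)]/D = 2.154 V
V_2 = [(0.004271)(0) - (0.008333)(-0.003704)]/D = 0.2346 V
V_th = V_2 - V_3 = 0.2346 - 0 = 0.2346 V
Step 2 — R_th: zero the source — replace V1 by a short circuit (node 3 merges into node 0) — and find the resistance seen between A (node 2) and B (node 0).
Reduce the network between node 2 (A) and node 0 (B) by series/parallel combination:
  Rp1 = R1 ‖ R3 (parallel, both between nodes 0 and 1) = 1/(1/1800 + 1/82000) = 1761 Ω
  Rs1 = R2 + Rp1 (series, joined only at node 1) = 270 + 1761 = 2031 Ω
  Rp2 = R4 ‖ Rs1 (parallel, both between nodes 0 and 2) = 1/(1/33 + 1/2031) = 32.47 Ω
R_th = 32.47 Ω
I_n = V_th/R_th = 0.2346/32.47 = 0.007226 A, and R_n = R_th = 32.47 Ω

Final answer: I_n = 0.007226 A, R_n = 32.47 Ω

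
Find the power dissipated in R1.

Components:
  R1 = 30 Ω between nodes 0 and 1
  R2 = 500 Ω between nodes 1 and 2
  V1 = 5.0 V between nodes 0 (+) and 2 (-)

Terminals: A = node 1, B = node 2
Nodal analysis, taking node 2 as the 0 V reference.
Source V1 fixes V_0 = 5 V.
KCL at each unknown node (sum of currents leaving = 0; resistances in Ω):
  Node 1: (V_1 - 5)/30 + (V_1 - 0)/500 = 0
Collecting terms: 0.03533 × V_1 = 0.1667  =>  V_1 = 4.717 V
I_R1 = (V_0 - V_1)/R1 = (5 - 4.717)/30 = 0.009434 A
P_R1 = I_R1² × R1 = (0.009434)² × 30 = 0.00267 W

Final answer: 0.00267 W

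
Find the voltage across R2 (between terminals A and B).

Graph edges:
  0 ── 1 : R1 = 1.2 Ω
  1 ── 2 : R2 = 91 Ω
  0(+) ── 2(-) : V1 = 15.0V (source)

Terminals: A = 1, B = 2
R1 and R2 are in series across V1 (node 0 → node 1 → node 2), and the output A–B is taken across R2, so this is a voltage divider.
Series current: I = V1/(R1 + R2) = 15/(1.2 + 91) = 15/92.2 = 0.1627 A
V_R2 = I × R2 = V1 × R2/(R1 + R2) = 15 × 91/92.2 = 14.8 V

Final answer: 14.8 V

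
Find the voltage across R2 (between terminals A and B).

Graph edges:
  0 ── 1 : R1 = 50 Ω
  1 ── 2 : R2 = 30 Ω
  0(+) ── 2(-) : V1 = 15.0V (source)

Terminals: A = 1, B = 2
R1 and R2 are in series across V1 (node 0 → node 1 → node 2), and the output A–B is taken across R2, so this is a voltage divider.
Series current: I = V1/(R1 + R2) = 15/(50 + 30) = 15/80 = 0.1875 A
V_R2 = I × R2 = V1 × R2/(R1 + R2) = 15 × 30/80 = 5.625 V

Final answer: 5.625 V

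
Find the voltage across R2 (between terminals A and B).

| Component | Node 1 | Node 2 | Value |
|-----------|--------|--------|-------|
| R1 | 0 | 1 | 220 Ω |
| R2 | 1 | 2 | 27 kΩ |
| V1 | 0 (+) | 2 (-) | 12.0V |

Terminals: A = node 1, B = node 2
R1 and R2 are in series across V1 (node 0 → node 1 → node 2), and the output A–B is taken across R2, so this is a voltage divider.
Series current: I = V1/(R1 + R2) = 12/(220 + 27000) = 12/27220 = 0.0004409 A
V_R2 = I × R2 = V1 × R2/(R1 + R2) = 12 × 27000/27220 = 11.9 V

Final answer: 11.9 V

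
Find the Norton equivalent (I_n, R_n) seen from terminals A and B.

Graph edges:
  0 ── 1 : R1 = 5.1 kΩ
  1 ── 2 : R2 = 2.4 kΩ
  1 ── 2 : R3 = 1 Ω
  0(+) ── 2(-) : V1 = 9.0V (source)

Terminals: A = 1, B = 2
Find the Thévenin equivalent first; then I_n = V_th/R_th and R_n = R_th.
Step 1 — V_th is the open-circuit voltage V_A - V_B (nothing connected across the terminals).
Nodal analysis, taking node 2 as the 0 V reference.
Source V1 fixes V_0 = 9 V.
KCL at each unknown node (sum of currents leaving = 0; resistances in Ω):
  Node 1: (V_1 - 9)/5100 + (V_1 - 0)/2400 + (V_1 - 0)/1 = 0
Collecting terms: 1.001 × V_1 = 0.001765  =>  V_1 = 0.001764 V
V_th = V_1 - V_2 = 0.001764 - 0 = 0.001764 V
Step 2 — R_th: zero the source — replace V1 by a short circuit (node 2 merges into node 0) — and find the resistance seen between A (node 1) and B (node 0).
Reduce the network between node 1 (A) and node 0 (B) by series/parallel combination:
  Rp1 = R1 ‖ R2 ‖ R3 (parallel, all between nodes 0 and 1) = 1/(1/5100 + 1/2400 + 1/1) = 0.9994 Ω
R_th = 0.9994 Ω
I_n = V_th/R_th = 0.001764/0.9994 = 0.001765 A, and R_n = R_th = 0.9994 Ω

Final answer: I_n = 0.001765 A, R_n = 0.9994 Ω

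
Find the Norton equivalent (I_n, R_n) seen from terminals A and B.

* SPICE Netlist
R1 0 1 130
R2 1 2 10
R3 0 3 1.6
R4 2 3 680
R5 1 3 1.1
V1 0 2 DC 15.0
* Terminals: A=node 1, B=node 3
Find the Thévenin equivalent first; then I_n = V_th/R_th and R_n = R_th.
Step 1 — V_th is the open-circuit voltage V_A - V_B (nothing connected across the terminals).
Nodal analysis, taking node 2 as the 0 V reference.
Source V1 fixes V_0 = 15 V.
KCL at each unknown node (sum of currents leaving = 0; resistances in Ω):
  Node 1: (V_1 - 15)/130 + (V_1 - 0)/10 + (V_1 - V_3)/1.1 = 0
  Node 3: (V_3 - 15)/1.6 + (V_3 - 0)/680 + (V_3 - V_1)/1.1 = 0
Collecting terms (coefficients in siemens):
  1.017·V_1 - 0.9091·V_3 = 0.1154
  1.536·V_3 - 0.9091·V_1 = 9.375
Determinant D = (1.017)(1.536) - (-0.9091)(-0.9091) = 0.7349
V_1 = [(0.1154)(1.536) - (-0.9091)(9.375)]/D = 11.84 V
V_3 = [(1.017)(9.375) - (0.1154)(-0.9091)]/D = 13.11 V
V_th = V_1 - V_3 = 11.84 - 13.11 = -1.275 V
Step 2 — R_th: zero the source — replace V1 by a short circuit (node 2 merges into node 0) — and find the resistance seen between A (node 1) and B (node 3).
Reduce the network between node 1 (A) and node 3 (B) by series/parallel combination:
  Rp1 = R1 ‖ R2 (parallel, both between nodes 0 and 1) = 1/(1/130 + 1/10) = 9.286 Ω
  Rp2 = R3 ‖ R4 (parallel, both between nodes 0 and 3) = 1/(1/1.6 + 1/680) = 1.596 Ω
  Rs1 = Rp1 + Rp2 (series, joined only at node 0) = 9.286 + 1.596 = 10.88 Ω
  Rp3 = R5 ‖ Rs1 (parallel, both between nodes 1 and 3) = 1/(1/1.1 + 1/10.88) = 0.999 Ω
R_th = 0.999 Ω
I_n = V_th/R_th = -1.275/0.999 = -1.277 A, and R_n = R_th = 0.999 Ω

Final answer: I_n = -1.277 A, R_n = 0.999 Ω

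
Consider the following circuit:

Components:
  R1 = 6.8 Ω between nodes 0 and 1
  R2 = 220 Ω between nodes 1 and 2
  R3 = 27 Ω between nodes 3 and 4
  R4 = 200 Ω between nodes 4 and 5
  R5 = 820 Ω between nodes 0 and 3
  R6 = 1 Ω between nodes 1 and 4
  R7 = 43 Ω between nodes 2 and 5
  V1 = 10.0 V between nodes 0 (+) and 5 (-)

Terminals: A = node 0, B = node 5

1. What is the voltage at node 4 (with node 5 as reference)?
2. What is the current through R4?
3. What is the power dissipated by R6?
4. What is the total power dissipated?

Nodal analysis, taking node 5 as the 0 V reference.
Source V1 fixes V_0 = 10 V.
KCL at each unknown node (sum of currents leaving = 0; resistances in Ω):
  Node 1: (V_1 - 10)/6.8 + (V_1 - V_2)/220 + (V_1 - V_4)/1 = 0
  Node 2: (V_2 - V_1)/220 + (V_2 - 0)/43 = 0
  Node 3: (V_3 - V_4)/27 + (V_3 - 10)/820 = 0
  Node 4: (V_4 - V_3)/27 + (V_4 - 0)/200 + (V_4 - V_1)/1 = 0
Collecting terms (coefficients in siemens):
  1.152·V_1 - 0.004545·V_2 - 1·V_4 = 1.471
  0.0278·V_2 - 0.004545·V_1 = 0
  0.03826·V_3 - 0.03704·V_4 = 0.0122
  1.042·V_4 - 1·V_1 - 0.03704·V_3 = 0
Solving these 4 simultaneous equations (Gaussian elimination) gives:
  V_1 = 9.441 V, V_2 = 1.544 V, V_3 = 9.414 V, V_4 = 9.395 V
Part 1:
  Read off the nodal solution: V_4 = 9.395 V
Part 2:
  I_R4 = (V_4 - V_5)/R4 = (9.395 - 0)/200 = 0.04698 A
  Magnitude: I_R4 = 0.04698 A
Part 3:
  I_R6 = (V_1 - V_4)/R6 = (9.441 - 9.395)/1 = 0.04626 A
  P_R6 = I_R6² × R6 = (0.04626)² × 1 = 0.00214 W
Part 4:
  Power in each resistor, P = (ΔV)²/R:
    P_R1 = (10 - 9.441)²/6.8 = 0.0459 W
    P_R2 = (9.441 - 1.544)²/220 = 0.2835 W
    P_R3 = (9.414 - 9.395)²/27 = 0.00001377 W
    P_R4 = (9.395 - 0)²/200 = 0.4413 W
    P_R5 = (10 - 9.414)²/820 = 0.0004183 W
    P_R6 = (9.441 - 9.395)²/1 = 0.00214 W
    P_R7 = (1.544 - 0)²/43 = 0.05541 W
  P_total = P_R1 + P_R2 + P_R3 + P_R4 + P_R5 + P_R6 + P_R7 = 0.8287 W

Final answers:
1. V_4 = 9.395 V
2. I_R4 = 0.04698 A
3. P_R6 = 0.00214 W
4. P_total = 0.8287 W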